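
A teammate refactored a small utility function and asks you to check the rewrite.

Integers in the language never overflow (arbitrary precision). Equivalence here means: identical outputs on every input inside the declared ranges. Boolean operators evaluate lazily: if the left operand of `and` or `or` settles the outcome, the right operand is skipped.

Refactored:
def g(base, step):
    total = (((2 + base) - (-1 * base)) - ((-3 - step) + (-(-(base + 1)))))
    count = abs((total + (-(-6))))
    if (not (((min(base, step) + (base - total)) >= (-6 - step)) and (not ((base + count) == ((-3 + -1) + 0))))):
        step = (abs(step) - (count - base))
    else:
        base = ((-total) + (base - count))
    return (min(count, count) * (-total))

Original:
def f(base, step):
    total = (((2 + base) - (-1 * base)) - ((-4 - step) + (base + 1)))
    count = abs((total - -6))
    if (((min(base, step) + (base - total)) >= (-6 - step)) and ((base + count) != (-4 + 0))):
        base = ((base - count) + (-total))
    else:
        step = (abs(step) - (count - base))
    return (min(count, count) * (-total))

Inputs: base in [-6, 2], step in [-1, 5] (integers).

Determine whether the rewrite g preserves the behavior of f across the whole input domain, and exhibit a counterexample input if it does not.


Run the pair on base=-6, step=-1.
f: total := -2 | count := 4 | (((min(base, step) + (base - total)) >= (-6 - step)) and ((base + count) != (-4 + 0))): false | step := -9 | result 8
g: total := -3 | count := 3 | (not (((min(base, step) + (base - total)) >= (-6 - step)) and (not ((base + count) == ((-3 + -1) + 0))))): true | step := -8 | result 9
8 != 9, so the rewrite changes behavior.
verdict: not equivalent; witness: base=-6, step=-1


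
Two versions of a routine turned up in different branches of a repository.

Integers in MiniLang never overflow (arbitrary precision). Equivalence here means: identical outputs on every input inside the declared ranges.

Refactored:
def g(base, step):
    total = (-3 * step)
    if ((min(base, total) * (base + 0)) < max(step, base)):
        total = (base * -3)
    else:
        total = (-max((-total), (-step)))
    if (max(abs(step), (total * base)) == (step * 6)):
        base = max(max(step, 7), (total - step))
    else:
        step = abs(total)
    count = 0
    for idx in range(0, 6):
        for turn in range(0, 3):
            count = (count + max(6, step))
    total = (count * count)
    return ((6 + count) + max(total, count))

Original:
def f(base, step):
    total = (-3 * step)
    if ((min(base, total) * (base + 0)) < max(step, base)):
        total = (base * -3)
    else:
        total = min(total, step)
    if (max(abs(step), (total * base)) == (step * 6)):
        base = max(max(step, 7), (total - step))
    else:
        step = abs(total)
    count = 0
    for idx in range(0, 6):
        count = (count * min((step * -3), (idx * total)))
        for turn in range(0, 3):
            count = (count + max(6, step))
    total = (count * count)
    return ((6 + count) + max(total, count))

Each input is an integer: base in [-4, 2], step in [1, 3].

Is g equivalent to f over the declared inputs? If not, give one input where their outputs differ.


The rewrite breaks on base=-4, step=1, where the results are 4518564353178 and 11778.
f: total := -3 | ((min(base, total) * (base + 0)) < max(step, base)): false | total := -3 | (max(abs(step), (total * base)) == (step * 6)): false | step := 3 | count := 0 | iter idx=0: | count := 0 | iter turn=0: | count := 6 | iter turn=1: | count := 12 | iter turn=2: | count := 18 | iter idx=1: | count := -162 | iter turn=0: | count := -156 | iter turn=1: | count := -150 | iter turn=2: | count := -144 | iter idx=2: | count := 1296 | iter turn=0: | count := 1302 | iter turn=1: | count := 1308 | iter turn=2: | count := 1314 | iter idx=3: | count := -11826 | iter turn=0: | count := -11820 | iter turn=1: | count := -11814 | iter turn=2: | count := -11808 | iter idx=4: | count := 141696 | iter turn=0: | count := 141702 | iter turn=1: | count := 141708 | iter turn=2: | count := 141714 | iter idx=5: | count := -2125710 | iter turn=0: | count := -2125704 | iter turn=1: | count := -2125698 | iter turn=2: | count := -2125692 | total := 4518566478864 | result 4518564353178
g: total := -3 | ((min(base, total) * (base + 0)) < max(step, base)): false | total := -3 | (max(abs(step), (total * base)) == (step * 6)): false | step := 3 | count := 0 | iter idx=0: | iter turn=0: | count := 6 | iter turn=1: | count := 12 | iter turn=2: | count := 18 | iter idx=1: | iter turn=0: | count := 24 | iter turn=1: | count := 30 | iter turn=2: | count := 36 | iter idx=2: | iter turn=0: | count := 42 | iter turn=1: | count := 48 | iter turn=2: | count := 54 | iter idx=3: | iter turn=0: | count := 60 | iter turn=1: | count := 66 | iter turn=2: | count := 72 | iter idx=4: | iter turn=0: | count := 78 | iter turn=1: | count := 84 | iter turn=2: | count := 90 | iter idx=5: | iter turn=0: | count := 96 | iter turn=1: | count := 102 | iter turn=2: | count := 108 | total := 11664 | result 11778
verdict: not equivalent; witness: base=-4, step=1


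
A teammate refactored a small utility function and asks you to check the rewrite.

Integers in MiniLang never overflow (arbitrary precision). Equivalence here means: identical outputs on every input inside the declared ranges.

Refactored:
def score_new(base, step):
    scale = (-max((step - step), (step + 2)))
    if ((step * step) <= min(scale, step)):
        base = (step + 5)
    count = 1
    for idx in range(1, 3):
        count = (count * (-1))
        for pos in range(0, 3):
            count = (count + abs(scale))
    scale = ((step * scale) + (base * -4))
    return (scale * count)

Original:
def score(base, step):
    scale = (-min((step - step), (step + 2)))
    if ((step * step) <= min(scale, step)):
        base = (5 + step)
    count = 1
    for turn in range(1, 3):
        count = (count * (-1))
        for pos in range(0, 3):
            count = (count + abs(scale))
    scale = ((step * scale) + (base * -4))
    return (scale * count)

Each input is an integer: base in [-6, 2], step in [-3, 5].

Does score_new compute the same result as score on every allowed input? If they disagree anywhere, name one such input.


On input base=-6, step=-3, score returns 21 while score_new returns 24.
verdict: not equivalent; witness: base=-6, step=-3


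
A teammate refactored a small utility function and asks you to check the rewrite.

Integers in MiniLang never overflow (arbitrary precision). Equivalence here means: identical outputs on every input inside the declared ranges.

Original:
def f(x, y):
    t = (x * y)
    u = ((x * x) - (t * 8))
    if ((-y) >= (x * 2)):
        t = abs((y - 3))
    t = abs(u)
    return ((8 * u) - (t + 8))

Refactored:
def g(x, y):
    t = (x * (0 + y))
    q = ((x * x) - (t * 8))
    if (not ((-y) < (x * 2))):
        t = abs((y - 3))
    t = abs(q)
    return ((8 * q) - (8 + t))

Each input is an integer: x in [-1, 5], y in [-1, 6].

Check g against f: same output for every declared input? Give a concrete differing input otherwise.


Reading the diff, among the changes: boolean connective usage differs, plus local variable names differ, plus constant usage differs, plus comparison usage differs, plus arithmetic usage differs.
One worked example (x=4, y=3) — f: t becomes 12; next u becomes -80; next ((-y) >= (x * 2)) evaluates to false; next t becomes 80; next final value -728; g: t becomes 12; next q becomes -80; next (not ((-y) < (x * 2))) evaluates to false; next t becomes 80; next final value -728; agreement on -728.
Checked all 56 inputs in the declared domain: the outputs agree on every one.
verdict: equivalent


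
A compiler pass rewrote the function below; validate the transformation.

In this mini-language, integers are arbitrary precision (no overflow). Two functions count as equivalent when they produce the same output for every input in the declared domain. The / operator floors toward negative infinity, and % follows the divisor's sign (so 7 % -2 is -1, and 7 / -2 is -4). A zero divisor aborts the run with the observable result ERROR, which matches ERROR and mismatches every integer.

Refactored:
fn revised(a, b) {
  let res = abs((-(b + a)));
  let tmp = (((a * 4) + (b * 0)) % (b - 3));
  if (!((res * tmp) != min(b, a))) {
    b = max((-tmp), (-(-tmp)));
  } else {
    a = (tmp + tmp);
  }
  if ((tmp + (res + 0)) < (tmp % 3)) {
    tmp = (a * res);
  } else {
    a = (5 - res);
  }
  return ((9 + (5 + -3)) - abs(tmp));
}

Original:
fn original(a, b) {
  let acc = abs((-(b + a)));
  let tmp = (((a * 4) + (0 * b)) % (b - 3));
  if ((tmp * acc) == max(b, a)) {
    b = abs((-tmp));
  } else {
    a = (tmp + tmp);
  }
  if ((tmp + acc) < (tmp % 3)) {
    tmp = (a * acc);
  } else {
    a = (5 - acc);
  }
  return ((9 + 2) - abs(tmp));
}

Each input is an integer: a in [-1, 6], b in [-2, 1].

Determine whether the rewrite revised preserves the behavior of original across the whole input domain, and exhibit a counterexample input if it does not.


Not equivalent: a=-1, b=0 separates them (9 vs 10).
original: acc becomes 1; next tmp becomes -1; next ((tmp * acc) == max(b, a)) evaluates to false; next a becomes -2; next ((tmp + acc) < (tmp % 3)) evaluates to true; next tmp becomes -2; next final value 9
revised: res becomes 1; next tmp becomes -1; next (!((res * tmp) != min(b, a))) evaluates to true; next b becomes 1; next ((tmp + (res + 0)) < (tmp % 3)) evaluates to true; next tmp becomes -1; next final value 10
verdict: not equivalent; witness: a=-1, b=0


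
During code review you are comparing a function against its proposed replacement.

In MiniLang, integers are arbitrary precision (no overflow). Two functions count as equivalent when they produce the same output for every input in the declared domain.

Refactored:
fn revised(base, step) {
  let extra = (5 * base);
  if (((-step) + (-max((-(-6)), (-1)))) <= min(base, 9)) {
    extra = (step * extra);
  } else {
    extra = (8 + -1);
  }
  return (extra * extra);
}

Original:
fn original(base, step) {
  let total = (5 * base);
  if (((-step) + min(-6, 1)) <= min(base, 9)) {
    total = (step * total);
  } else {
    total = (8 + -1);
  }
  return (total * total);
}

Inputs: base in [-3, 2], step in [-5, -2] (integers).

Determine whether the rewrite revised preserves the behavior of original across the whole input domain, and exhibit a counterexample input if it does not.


Although min/max/abs usage differs, and local variable names differ, 24/24 inputs agree.
verdict: equivalent


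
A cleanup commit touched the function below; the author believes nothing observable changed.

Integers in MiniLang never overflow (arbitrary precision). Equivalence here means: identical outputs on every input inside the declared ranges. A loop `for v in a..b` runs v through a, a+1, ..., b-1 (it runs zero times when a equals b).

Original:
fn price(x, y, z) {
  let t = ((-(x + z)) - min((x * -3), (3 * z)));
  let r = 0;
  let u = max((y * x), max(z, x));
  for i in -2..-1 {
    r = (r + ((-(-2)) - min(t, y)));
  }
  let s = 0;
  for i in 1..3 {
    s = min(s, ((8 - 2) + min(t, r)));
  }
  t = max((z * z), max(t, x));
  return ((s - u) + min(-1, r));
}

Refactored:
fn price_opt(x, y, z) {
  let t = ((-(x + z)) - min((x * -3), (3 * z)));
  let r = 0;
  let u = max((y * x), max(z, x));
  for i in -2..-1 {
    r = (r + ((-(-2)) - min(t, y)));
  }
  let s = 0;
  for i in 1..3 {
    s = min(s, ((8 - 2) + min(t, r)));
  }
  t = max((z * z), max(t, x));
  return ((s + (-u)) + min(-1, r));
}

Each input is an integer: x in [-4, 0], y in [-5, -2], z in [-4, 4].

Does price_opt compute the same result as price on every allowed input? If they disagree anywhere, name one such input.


Behavior is preserved: although arithmetic usage differs, the outputs never diverge.
As a probe, take x=0, y=-3, z=2: price runs t = -2; r = 0; u = 2; [i=-2]; r = 5; s = 0; [i=1]; s = 0; [i=2]; s = 0; t = 4; return -3; price_opt runs t = -2; r = 0; u = 2; [i=-2]; r = 5; s = 0; [i=1]; s = 0; [i=2]; s = 0; t = 4; return -3; both end at -3.
Across all 180 domain points the two functions coincide.
verdict: equivalent


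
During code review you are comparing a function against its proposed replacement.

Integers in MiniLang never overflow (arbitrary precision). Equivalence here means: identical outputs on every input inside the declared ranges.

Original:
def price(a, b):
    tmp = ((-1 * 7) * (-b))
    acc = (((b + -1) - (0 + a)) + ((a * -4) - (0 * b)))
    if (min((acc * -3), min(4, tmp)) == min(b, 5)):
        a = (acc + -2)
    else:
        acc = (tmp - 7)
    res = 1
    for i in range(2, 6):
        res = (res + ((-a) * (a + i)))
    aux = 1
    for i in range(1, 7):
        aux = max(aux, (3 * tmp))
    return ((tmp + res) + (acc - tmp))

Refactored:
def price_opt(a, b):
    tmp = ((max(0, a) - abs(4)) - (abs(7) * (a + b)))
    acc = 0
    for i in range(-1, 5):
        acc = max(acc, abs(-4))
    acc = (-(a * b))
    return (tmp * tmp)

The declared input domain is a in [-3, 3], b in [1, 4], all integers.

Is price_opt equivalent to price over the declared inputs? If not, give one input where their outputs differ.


Try a=-3, b=1.
price: tmp := 7 | acc := 15 | (min((acc * -3), min(4, tmp)) == min(b, 5)): false | acc := 0 | res := 1 | iter i=2: | res := -2 | iter i=3: | res := -2 | iter i=4: | res := 1 | iter i=5: | res := 7 | aux := 1 | iter i=1: | aux := 21 | iter i=2: | aux := 21 | iter i=3: | aux := 21 | iter i=4: | aux := 21 | iter i=5: | aux := 21 | iter i=6: | aux := 21 | result 7
price_opt: tmp := 10 | acc := 0 | iter i=-1: | acc := 4 | iter i=0: | acc := 4 | iter i=1: | acc := 4 | iter i=2: | acc := 4 | iter i=3: | acc := 4 | iter i=4: | acc := 4 | acc := 3 | result 100
7 against 100: the behavior changed.
verdict: not equivalent; witness: a=-3, b=1


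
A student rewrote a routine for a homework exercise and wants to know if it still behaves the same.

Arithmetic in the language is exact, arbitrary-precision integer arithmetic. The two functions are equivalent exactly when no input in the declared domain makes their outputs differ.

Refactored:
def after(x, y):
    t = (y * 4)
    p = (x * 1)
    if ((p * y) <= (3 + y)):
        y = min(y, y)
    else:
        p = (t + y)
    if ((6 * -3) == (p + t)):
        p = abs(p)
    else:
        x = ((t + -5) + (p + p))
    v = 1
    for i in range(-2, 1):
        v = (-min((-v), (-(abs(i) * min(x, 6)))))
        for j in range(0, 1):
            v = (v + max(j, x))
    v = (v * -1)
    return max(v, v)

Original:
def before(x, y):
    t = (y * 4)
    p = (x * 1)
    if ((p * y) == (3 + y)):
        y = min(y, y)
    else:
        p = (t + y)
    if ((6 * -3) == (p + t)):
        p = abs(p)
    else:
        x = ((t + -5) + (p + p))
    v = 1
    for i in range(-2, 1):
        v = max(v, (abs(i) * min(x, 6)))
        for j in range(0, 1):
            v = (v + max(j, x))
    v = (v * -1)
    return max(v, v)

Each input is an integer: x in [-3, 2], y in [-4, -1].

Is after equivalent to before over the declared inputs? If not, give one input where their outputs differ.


Try x=1, y=-2.
before: t becomes -8; next p becomes 1; next ((p * y) == (3 + y)) evaluates to false; next p becomes -10; next ((6 * -3) == (p + t)) evaluates to true; next p becomes 10; next v becomes 1; next at i=-2:; next v becomes 2; next at j=0:; next v becomes 3; next at i=-1:; next v becomes 3; next at j=0:; next v becomes 4; next at i=0:; next v becomes 4; next at j=0:; next v becomes 5; next v becomes -5; next final value -5
after: t becomes -8; next p becomes 1; next ((p * y) <= (3 + y)) evaluates to true; next y becomes -2; next ((6 * -3) == (p + t)) evaluates to false; next x becomes -11; next v becomes 1; next at i=-2:; next v becomes 1; next at j=0:; next v becomes 1; next at i=-1:; next v becomes 1; next at j=0:; next v becomes 1; next at i=0:; next v becomes 1; next at j=0:; next v becomes 1; next v becomes -1; next final value -1
-5 vs -1 — the two versions disagree here.
verdict: not equivalent; witness: x=1, y=-2


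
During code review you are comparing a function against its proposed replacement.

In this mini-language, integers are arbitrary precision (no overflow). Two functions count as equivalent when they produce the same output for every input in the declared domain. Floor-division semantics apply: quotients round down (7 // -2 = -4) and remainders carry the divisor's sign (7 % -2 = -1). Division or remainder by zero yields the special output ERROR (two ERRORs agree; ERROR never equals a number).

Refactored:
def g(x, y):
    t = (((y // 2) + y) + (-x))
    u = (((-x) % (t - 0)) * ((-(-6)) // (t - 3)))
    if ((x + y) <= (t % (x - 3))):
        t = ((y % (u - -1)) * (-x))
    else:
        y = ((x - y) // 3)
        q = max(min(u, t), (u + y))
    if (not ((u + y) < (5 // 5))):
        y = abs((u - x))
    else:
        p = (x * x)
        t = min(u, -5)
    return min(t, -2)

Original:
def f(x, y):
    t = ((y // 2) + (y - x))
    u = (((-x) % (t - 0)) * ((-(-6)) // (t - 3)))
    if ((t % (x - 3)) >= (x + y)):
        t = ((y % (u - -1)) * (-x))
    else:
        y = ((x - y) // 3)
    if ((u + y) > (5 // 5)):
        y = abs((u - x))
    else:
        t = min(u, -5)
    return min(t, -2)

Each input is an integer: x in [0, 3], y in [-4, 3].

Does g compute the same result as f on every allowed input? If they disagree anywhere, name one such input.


Evaluate both at x=1, y=-1.
f: t := -3 | u := 1 | ((t % (x - 3)) >= (x + y)): false | y := 0 | ((u + y) > (5 // 5)): false | t := -5 | result -5
g: t := -3 | u := 1 | ((x + y) <= (t % (x - 3))): false | y := 0 | q := 1 | (not ((u + y) < (5 // 5))): true | y := 0 | result -3
-5 and -3 differ, so these are not the same function on this domain.
verdict: not equivalent; witness: x=1, y=-1


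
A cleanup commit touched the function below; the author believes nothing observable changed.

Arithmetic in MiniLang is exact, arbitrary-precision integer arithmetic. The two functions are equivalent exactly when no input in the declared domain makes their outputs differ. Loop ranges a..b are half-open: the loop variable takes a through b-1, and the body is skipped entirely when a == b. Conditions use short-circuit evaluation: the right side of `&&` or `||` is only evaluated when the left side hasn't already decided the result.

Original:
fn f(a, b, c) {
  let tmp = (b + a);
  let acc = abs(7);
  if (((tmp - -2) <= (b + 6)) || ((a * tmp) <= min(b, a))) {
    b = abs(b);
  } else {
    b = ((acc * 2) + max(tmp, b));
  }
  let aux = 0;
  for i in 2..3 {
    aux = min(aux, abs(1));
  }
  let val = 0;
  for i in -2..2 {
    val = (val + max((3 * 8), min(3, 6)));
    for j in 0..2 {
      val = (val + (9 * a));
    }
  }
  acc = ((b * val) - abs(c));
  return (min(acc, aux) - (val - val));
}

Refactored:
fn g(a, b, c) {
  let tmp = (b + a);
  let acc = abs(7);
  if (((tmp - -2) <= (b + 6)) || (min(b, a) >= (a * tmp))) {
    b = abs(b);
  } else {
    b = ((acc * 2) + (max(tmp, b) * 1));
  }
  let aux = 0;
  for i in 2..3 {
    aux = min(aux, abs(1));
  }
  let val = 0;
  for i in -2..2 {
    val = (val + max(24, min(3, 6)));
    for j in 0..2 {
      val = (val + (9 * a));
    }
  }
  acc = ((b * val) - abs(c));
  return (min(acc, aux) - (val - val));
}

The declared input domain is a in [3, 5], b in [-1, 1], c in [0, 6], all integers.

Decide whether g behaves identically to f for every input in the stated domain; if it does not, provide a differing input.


Side by side, the visible changes include: constant usage differs; comparison usage differs.
One worked example (a=3, b=1, c=0) — f: tmp := 4 | acc := 7 | (((tmp - -2) <= (b + 6)) || ((a * tmp) <= min(b, a))): true | b := 1 | aux := 0 | iter i=2: | aux := 0 | val := 0 | iter i=-2: | val := 24 | iter j=0: | val := 51 | iter j=1: | val := 78 | iter i=-1: | val := 102 | iter j=0: | val := 129 | iter j=1: | val := 156 | iter i=0: | val := 180 | iter j=0: | val := 207 | iter j=1: | val := 234 | iter i=1: | val := 258 | iter j=0: | val := 285 | iter j=1: | val := 312 | acc := 312 | result 0; g: tmp := 4 | acc := 7 | (((tmp - -2) <= (b + 6)) || (min(b, a) >= (a * tmp))): true | b := 1 | aux := 0 | iter i=2: | aux := 0 | val := 0 | iter i=-2: | val := 24 | iter j=0: | val := 51 | iter j=1: | val := 78 | iter i=-1: | val := 102 | iter j=0: | val := 129 | iter j=1: | val := 156 | iter i=0: | val := 180 | iter j=0: | val := 207 | iter j=1: | val := 234 | iter i=1: | val := 258 | iter j=0: | val := 285 | iter j=1: | val := 312 | acc := 312 | result 0; agreement on 0.
An exhaustive pass over the 63 declared inputs shows identical outputs.
verdict: equivalent


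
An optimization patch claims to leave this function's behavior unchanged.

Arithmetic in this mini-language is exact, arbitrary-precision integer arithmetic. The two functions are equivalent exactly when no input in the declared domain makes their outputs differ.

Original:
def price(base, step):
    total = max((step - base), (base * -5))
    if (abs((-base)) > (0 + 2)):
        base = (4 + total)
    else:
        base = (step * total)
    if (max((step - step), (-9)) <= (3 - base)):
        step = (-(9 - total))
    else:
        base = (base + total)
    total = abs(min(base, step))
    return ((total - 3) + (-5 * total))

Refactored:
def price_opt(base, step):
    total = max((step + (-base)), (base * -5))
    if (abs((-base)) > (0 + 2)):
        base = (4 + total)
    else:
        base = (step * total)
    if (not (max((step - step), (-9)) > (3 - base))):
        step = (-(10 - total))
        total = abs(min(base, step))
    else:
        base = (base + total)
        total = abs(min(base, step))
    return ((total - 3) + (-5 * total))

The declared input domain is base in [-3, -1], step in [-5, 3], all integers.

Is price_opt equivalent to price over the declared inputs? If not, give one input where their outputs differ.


Not equivalent: base=-1, step=0 separates them (-19 vs -23).
price: total becomes 5; next (abs((-base)) > (0 + 2)) evaluates to false; next base becomes 0; next (max((step - step), (-9)) <= (3 - base)) evaluates to true; next step becomes -4; next total becomes 4; next final value -19
price_opt: total becomes 5; next (abs((-base)) > (0 + 2)) evaluates to false; next base becomes 0; next (not (max((step - step), (-9)) > (3 - base))) evaluates to true; next step becomes -5; next total becomes 5; next final value -23
verdict: not equivalent; witness: base=-1, step=0


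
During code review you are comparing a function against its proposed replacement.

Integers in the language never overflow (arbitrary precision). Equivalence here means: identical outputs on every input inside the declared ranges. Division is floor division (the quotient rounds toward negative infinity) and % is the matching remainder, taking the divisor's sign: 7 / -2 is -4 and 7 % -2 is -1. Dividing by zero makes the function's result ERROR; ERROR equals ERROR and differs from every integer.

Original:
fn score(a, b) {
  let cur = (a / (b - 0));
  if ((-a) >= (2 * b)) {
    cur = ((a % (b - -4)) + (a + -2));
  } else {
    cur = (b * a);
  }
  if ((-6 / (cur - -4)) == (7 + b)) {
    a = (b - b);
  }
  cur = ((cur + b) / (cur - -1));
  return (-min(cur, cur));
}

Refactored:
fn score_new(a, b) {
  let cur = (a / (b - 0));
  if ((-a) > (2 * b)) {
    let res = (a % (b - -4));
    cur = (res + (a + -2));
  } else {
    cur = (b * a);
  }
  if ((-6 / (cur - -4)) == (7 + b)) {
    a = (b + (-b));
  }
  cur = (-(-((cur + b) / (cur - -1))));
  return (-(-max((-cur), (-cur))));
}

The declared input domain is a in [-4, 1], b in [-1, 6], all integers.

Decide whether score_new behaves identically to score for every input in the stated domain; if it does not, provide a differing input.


Run the pair on a=-4, b=2.
score: cur=-2, then ((-a) >= (2 * b)) is true, then cur=-4, then a zero divisor aborts: ERROR
score_new: cur=-2, then ((-a) > (2 * b)) is false, then cur=-8, then ((-6 / (cur - -4)) == (7 + b)) is false, then cur=0, then returns 0
ERROR and 0 differ, so these are not the same function on this domain.
verdict: not equivalent; witness: a=-4, b=2


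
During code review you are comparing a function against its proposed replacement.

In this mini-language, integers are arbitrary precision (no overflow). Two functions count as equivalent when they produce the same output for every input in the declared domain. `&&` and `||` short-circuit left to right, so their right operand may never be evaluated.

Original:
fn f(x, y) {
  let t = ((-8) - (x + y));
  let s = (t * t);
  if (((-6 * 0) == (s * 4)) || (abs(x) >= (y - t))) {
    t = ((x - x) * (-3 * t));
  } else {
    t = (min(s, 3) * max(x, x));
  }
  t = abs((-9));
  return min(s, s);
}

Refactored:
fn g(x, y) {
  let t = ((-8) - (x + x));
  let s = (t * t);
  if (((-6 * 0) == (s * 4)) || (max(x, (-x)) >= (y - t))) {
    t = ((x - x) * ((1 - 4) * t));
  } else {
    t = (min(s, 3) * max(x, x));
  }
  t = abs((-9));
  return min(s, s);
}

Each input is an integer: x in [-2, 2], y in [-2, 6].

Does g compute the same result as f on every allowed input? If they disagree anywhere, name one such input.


On input x=-2, y=-1, f returns 25 while g returns 16.
verdict: not equivalent; witness: x=-2, y=-1


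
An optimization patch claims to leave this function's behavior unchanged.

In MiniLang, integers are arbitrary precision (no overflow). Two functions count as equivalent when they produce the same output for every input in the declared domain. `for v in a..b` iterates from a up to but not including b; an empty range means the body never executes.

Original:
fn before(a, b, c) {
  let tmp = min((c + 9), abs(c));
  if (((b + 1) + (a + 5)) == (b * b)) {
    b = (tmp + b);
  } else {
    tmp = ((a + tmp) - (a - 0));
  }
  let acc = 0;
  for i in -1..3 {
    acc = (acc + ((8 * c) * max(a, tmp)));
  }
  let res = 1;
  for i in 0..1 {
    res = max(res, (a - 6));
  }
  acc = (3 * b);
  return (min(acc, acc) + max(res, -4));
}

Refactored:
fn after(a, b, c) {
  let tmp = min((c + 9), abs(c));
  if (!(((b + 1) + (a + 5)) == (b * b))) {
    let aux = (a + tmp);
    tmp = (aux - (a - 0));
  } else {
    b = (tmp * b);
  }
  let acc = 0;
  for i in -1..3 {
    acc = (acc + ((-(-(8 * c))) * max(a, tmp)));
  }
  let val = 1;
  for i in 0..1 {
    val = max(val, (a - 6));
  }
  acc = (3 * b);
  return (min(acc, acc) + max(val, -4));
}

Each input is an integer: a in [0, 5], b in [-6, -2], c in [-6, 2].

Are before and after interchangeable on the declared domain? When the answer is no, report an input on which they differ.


a=0, b=-2, c=-6 yields 4 from before but -17 from after.
verdict: not equivalent; witness: a=0, b=-2, c=-6


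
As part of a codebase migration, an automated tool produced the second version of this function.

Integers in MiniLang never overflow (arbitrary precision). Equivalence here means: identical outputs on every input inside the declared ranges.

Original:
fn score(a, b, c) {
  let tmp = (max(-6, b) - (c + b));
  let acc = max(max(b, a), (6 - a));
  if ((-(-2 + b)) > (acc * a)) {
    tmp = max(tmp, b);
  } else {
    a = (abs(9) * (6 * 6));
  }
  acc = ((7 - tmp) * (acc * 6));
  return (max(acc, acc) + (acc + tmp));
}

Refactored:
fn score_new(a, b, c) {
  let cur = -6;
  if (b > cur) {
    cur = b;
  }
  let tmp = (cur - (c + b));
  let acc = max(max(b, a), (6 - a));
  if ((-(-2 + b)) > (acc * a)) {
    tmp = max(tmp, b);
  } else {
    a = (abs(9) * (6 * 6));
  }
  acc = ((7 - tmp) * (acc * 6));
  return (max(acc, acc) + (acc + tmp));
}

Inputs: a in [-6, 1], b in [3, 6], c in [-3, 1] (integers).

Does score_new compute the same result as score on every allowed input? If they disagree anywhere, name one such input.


Although comparison usage differs; min/max/abs usage differs; statement counts differ; branching structure differs; local variable names differ, 160/160 inputs agree.
verdict: equivalent


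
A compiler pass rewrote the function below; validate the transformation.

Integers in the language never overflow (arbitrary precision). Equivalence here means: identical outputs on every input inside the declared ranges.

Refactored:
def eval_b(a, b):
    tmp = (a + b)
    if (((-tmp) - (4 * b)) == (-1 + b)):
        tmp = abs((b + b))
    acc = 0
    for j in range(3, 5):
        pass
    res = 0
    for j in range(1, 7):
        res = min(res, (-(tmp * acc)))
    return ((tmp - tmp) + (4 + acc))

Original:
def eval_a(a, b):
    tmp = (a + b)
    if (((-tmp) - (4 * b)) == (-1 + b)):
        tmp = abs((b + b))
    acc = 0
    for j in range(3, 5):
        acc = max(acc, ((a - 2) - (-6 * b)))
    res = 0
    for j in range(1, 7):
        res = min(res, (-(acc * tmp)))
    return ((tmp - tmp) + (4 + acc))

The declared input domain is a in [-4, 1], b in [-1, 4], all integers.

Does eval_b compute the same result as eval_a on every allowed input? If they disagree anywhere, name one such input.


There is a counterexample at a=-4, b=2: 10 on one side, 4 on the other.
eval_a: tmp := -2 | (((-tmp) - (4 * b)) == (-1 + b)): false | acc := 0 | iter j=3: | acc := 6 | iter j=4: | acc := 6 | res := 0 | iter j=1: | res := 0 | iter j=2: | res := 0 | iter j=3: | res := 0 | iter j=4: | res := 0 | iter j=5: | res := 0 | iter j=6: | res := 0 | result 10
eval_b: tmp := -2 | (((-tmp) - (4 * b)) == (-1 + b)): false | acc := 0 | iter j=3: | iter j=4: | res := 0 | iter j=1: | res := 0 | iter j=2: | res := 0 | iter j=3: | res := 0 | iter j=4: | res := 0 | iter j=5: | res := 0 | iter j=6: | res := 0 | result 4
verdict: not equivalent; witness: a=-4, b=2


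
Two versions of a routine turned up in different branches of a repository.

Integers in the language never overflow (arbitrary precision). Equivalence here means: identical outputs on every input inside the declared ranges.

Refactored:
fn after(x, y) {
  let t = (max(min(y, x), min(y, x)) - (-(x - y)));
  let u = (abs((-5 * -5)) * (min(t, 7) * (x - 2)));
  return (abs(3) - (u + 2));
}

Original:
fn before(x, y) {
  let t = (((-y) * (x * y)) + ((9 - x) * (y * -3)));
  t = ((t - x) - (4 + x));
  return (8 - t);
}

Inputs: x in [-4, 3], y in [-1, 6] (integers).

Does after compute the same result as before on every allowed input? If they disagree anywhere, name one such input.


The rewrite breaks on x=-4, y=-1, where the results are -39 and -1049.
before: t := 43 | t := 47 | result -39
after: t := -7 | u := 1050 | result -1049
verdict: not equivalent; witness: x=-4, y=-1


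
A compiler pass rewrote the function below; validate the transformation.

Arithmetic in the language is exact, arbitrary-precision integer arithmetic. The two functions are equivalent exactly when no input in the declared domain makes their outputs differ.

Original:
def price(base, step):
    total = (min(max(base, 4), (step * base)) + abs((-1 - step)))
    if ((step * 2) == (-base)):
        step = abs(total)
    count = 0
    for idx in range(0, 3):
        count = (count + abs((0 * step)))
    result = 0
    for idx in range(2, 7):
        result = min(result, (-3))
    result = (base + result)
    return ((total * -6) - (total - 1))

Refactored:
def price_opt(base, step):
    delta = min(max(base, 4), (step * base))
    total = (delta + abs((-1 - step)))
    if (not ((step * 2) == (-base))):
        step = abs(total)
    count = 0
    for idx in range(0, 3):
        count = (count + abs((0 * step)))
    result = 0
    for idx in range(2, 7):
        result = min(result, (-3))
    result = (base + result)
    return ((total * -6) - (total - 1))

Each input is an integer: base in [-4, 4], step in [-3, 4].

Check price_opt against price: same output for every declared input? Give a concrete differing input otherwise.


One difference looks behavioral, but it never changes the outcome for any declared input.
Tracing base=-4, step=3: price: total = -8; ((step * 2) == (-base)) -> false; count = 0; [idx=0]; count = 0; [idx=1]; count = 0; [idx=2]; count = 0; result = 0; [idx=2]; result = -3; [idx=3]; result = -3; [idx=4]; result = -3; [idx=5]; result = -3; [idx=6]; result = -3; result = -7; return 57 | price_opt: delta = -12; total = -8; (not ((step * 2) == (-base))) -> true; step = 8; count = 0; [idx=0]; count = 0; [idx=1]; count = 0; [idx=2]; count = 0; result = 0; [idx=2]; result = -3; [idx=3]; result = -3; [idx=4]; result = -3; [idx=5]; result = -3; [idx=6]; result = -3; result = -7; return 57 — matching result 57.
Checked all 72 inputs in the declared domain: the outputs agree on every one.
verdict: equivalent


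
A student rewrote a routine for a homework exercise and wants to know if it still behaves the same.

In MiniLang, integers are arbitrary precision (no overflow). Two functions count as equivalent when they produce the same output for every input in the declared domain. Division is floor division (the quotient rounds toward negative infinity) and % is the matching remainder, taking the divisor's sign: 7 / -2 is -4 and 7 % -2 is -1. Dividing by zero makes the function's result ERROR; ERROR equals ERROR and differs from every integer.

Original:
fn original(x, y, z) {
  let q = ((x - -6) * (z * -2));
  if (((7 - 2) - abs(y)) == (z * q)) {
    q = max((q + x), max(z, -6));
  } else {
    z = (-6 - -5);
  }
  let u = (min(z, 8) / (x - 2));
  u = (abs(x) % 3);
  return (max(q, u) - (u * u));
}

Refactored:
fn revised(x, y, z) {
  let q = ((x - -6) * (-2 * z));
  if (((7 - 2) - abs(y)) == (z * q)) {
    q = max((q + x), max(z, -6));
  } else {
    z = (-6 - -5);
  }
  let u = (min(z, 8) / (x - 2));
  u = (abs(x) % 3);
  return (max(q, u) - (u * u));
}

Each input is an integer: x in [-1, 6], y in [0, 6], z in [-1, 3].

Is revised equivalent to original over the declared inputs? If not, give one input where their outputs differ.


The two versions differ — the changes include same computation, different form.
As a probe, take x=1, y=0, z=1: original runs q=-14, then (((7 - 2) - abs(y)) == (z * q)) is false, then z=-1, then u=1, then u=1, then returns 0; revised runs q=-14, then (((7 - 2) - abs(y)) == (z * q)) is false, then z=-1, then u=1, then u=1, then returns 0; both end at 0.
Sweeping the whole domain (280 inputs) finds no disagreement.
verdict: equivalent


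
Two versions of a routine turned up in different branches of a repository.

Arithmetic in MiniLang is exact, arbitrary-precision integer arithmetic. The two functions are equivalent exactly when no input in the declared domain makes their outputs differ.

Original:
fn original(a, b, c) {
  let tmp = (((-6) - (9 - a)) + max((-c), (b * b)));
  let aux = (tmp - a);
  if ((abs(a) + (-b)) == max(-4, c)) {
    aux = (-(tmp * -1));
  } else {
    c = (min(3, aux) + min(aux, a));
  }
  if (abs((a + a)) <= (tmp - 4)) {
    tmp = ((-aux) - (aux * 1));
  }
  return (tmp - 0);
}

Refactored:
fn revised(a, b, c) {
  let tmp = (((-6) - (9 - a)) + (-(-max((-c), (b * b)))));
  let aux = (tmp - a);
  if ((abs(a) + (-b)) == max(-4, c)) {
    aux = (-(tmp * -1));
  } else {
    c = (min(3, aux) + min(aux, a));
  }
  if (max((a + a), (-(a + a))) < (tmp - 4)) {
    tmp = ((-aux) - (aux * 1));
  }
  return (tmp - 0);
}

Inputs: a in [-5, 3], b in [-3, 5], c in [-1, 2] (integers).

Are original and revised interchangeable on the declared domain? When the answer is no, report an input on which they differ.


Try a=-2, b=5, c=-1.
original: tmp := 8 | aux := 10 | ((abs(a) + (-b)) == max(-4, c)): false | c := 1 | (abs((a + a)) <= (tmp - 4)): true | tmp := -20 | result -20
revised: tmp := 8 | aux := 10 | ((abs(a) + (-b)) == max(-4, c)): false | c := 1 | (max((a + a), (-(a + a))) < (tmp - 4)): false | result 8
-20 and 8 differ, so these are not the same function on this domain.
verdict: not equivalent; witness: a=-2, b=5, c=-1


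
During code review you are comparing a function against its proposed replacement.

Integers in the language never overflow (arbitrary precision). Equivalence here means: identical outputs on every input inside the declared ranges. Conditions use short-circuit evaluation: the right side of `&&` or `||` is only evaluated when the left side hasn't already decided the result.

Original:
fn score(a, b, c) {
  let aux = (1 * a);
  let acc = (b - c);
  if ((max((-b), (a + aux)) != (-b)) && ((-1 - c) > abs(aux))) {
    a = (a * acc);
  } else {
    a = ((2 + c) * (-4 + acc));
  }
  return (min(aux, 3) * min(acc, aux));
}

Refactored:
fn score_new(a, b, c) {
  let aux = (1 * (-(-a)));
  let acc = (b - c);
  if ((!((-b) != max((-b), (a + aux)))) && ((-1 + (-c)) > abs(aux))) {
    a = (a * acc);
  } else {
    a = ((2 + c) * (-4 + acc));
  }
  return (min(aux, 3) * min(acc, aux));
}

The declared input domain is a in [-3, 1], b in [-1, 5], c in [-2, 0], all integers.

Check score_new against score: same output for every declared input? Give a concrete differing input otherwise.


There is a behavioral-looking edit here, yet the outcome never shifts on this domain; all 105 inputs agree.
verdict: equivalent


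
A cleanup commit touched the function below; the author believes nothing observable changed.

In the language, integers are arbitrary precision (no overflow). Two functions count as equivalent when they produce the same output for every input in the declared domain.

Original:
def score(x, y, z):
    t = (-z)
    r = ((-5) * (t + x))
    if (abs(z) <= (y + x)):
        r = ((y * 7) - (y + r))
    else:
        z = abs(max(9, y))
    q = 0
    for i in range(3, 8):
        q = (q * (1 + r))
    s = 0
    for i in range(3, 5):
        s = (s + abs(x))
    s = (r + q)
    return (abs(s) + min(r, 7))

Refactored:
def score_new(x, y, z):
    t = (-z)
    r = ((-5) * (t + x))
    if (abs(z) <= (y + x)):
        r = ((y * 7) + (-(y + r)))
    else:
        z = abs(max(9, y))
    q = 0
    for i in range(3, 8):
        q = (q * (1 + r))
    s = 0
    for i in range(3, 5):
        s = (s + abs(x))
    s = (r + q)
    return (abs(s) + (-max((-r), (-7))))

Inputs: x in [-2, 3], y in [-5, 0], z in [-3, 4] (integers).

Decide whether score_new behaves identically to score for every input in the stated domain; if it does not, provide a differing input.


The two versions differ — the changes include min/max/abs usage differs, arithmetic usage differs.
As a probe, take x=-1, y=-4, z=2: score runs t = -2; r = 15; (abs(z) <= (y + x)) -> false; z = 9; q = 0; [i=3]; q = 0; [i=4]; q = 0; [i=5]; q = 0; [i=6]; q = 0; [i=7]; q = 0; s = 0; [i=3]; s = 1; [i=4]; s = 2; s = 15; return 22; score_new runs t = -2; r = 15; (abs(z) <= (y + x)) -> false; z = 9; q = 0; [i=3]; q = 0; [i=4]; q = 0; [i=5]; q = 0; [i=6]; q = 0; [i=7]; q = 0; s = 0; [i=3]; s = 1; [i=4]; s = 2; s = 15; return 22; both end at 22.
An exhaustive pass over the 288 declared inputs shows identical outputs.
verdict: equivalent


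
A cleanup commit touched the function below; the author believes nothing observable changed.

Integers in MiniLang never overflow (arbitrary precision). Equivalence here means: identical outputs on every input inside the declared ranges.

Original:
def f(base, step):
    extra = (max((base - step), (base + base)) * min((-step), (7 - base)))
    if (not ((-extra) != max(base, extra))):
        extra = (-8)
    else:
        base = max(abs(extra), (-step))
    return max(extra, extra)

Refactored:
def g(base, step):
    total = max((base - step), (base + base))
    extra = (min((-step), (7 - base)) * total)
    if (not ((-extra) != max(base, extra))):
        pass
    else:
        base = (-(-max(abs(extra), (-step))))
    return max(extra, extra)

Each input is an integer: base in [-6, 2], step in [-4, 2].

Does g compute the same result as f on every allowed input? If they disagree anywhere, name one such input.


Try base=-6, step=0.
f: extra=0, then (not ((-extra) != max(base, extra))) is true, then extra=-8, then returns -8
g: total=-6, then extra=0, then (not ((-extra) != max(base, extra))) is true, then returns 0
-8 and 0 differ, so these are not the same function on this domain.
verdict: not equivalent; witness: base=-6, step=0


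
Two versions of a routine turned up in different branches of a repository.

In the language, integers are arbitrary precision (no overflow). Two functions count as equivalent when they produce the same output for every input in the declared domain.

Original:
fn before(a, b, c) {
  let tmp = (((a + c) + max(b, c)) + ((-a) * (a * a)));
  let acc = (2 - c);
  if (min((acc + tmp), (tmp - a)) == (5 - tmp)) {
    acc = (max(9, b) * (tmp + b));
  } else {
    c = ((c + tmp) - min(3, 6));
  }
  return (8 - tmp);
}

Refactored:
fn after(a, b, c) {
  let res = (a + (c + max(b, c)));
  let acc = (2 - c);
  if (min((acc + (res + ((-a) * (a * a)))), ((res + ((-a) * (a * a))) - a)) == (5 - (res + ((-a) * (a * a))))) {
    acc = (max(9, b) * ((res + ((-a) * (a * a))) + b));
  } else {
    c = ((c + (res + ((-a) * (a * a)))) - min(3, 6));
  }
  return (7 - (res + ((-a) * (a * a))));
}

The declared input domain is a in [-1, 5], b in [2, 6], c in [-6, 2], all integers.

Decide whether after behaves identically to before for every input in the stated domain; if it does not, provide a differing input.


The rewrite breaks on a=-1, b=2, c=-6, where the results are 12 and 11.
before: tmp := -4 | acc := 8 | (min((acc + tmp), (tmp - a)) == (5 - tmp)): false | c := -13 | result 12
after: res := -5 | acc := 8 | (min((acc + (res + ((-a) * (a * a)))), ((res + ((-a) * (a * a))) - a)) == (5 - (res + ((-a) * (a * a))))): false | c := -13 | result 11
verdict: not equivalent; witness: a=-1, b=2, c=-6
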